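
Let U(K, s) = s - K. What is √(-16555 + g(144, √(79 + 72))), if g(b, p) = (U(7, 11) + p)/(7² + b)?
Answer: √(-616656423 + 193*√151)/193 ≈ 128.67*I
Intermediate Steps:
g(b, p) = (4 + p)/(49 + b) (g(b, p) = ((11 - 1*7) + p)/(7² + b) = ((11 - 7) + p)/(49 + b) = (4 + p)/(49 + b))
√(-16555 + g(144, √(79 + 72))) = √(-16555 + (4 + √(79 + 72))/(49 + 144)) = √(-16555 + (4 + √151)/193) = √(-16555 + (4/193 + √151/193)) = √(-3195111/193 + √151/193)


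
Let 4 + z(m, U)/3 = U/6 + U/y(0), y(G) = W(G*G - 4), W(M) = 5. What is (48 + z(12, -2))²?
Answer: 28561/25 ≈ 1142.4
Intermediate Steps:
y(G) = 5
z(m, U) = -12 + 11*U/10 (z(m, U) = -12 + 3*(U/6 + U/5) = -12 + 3*(11*U/30) = -12 + 11*U/10)
(48 + z(12, -2))² = (48 + (-12 + (11/10)*(-2)))² = (48 + (-12 - 11/5))² = (48 - 71/5)² = (169/5)² = 28561/25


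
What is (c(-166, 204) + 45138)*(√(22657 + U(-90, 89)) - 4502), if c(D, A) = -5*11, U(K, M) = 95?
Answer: -202963666 + 540996*√158 ≈ -1.9616e+8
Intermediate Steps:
c(D, A) = -55
(c(-166, 204) + 45138)*(√(22657 + U(-90, 89)) - 4502) = (-55 + 45138)*(√(22657 + 95) - 4502) = 45083*(√22752 - 4502) = 45083*(12*√158 - 4502) = 45083*(-4502 + 12*√158) = -202963666 + 540996*√158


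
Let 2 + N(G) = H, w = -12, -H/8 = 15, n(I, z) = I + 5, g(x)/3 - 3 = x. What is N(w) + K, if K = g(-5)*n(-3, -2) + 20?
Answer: -114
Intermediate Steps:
g(x) = 9 + 3*x
n(I, z) = 5 + I
H = -120 (H = -8*15 = -120)
N(G) = -122 (N(G) = -2 - 120 = -122)
K = 8 (K = (9 + 3*(-5))*(5 - 3) + 20 = (9 - 15)*2 + 20 = -6*2 + 20 = -12 + 20 = 8)
N(w) + K = -122 + 8 = -114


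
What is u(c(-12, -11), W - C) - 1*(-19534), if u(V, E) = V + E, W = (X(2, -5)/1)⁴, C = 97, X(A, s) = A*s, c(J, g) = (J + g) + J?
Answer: 29402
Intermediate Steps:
c(J, g) = g + 2*J
W = 10000 (W = ((2*(-5))/1)⁴ = (-10*1)⁴ = (-10)⁴ = 10000)
u(V, E) = E + V
u(c(-12, -11), W - C) - 1*(-19534) = ((10000 - 1*97) + (-11 + 2*(-12))) - 1*(-19534) = ((10000 - 97) + (-11 - 24)) + 19534 = (9903 - 35) + 19534 = 9868 + 19534 = 29402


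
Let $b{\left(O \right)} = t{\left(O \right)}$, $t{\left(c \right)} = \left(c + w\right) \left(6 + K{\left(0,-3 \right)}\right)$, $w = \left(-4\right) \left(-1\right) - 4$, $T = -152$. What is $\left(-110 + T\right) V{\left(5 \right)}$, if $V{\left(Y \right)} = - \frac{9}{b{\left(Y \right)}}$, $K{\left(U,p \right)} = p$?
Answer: $\frac{786}{5} \approx 157.2$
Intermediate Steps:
$w = 0$ ($w = 4 - 4 = 0$)
$t{\left(c \right)} = 3 c$ ($t{\left(c \right)} = \left(c + 0\right) \left(6 - 3\right) = c 3 = 3 c$)
$b{\left(O \right)} = 3 O$
$V{\left(Y \right)} = - \frac{3}{Y}$ ($V{\left(Y \right)} = - \frac{9}{3 Y} = - 9 \frac{1}{3 Y} = - \frac{3}{Y}$)
$\left(-110 + T\right) V{\left(5 \right)} = \left(-110 - 152\right) \left(- \frac{3}{5}\right) = - 262 \left(\left(-3\right) \frac{1}{5}\right) = \left(-262\right) \left(- \frac{3}{5}\right) = \frac{786}{5}$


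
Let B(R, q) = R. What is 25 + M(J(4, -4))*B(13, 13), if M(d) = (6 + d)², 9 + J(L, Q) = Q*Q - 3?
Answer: 1325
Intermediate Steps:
J(L, Q) = -12 + Q² (J(L, Q) = -9 + (Q*Q - 3) = -9 + (Q² - 3) = -9 + (-3 + Q²) = -12 + Q²)
25 + M(J(4, -4))*B(13, 13) = 25 + (6 + (-12 + (-4)²))²*13 = 25 + (6 + (-12 + 16))²*13 = 25 + (6 + 4)²*13 = 25 + 10²*13 = 25 + 100*13 = 25 + 1300 = 1325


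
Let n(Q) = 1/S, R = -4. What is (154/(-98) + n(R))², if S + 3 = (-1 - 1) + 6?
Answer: 16/49 ≈ 0.32653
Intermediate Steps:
S = 1 (S = -3 + ((-1 - 1) + 6) = -3 + (-2 + 6) = -3 + 4 = 1)
n(Q) = 1 (n(Q) = 1/1 = 1)
(154/(-98) + n(R))² = (154/(-98) + 1)² = (154*(-1/98) + 1)² = (-11/7 + 1)² = (-4/7)² = 16/49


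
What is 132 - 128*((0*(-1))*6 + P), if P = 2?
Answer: -124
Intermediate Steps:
132 - 128*((0*(-1))*6 + P) = 132 - 128*((0*(-1))*6 + 2) = 132 - 128*(0*6 + 2) = 132 - 128*(0 + 2) = 132 - 128*2 = 132 - 256 = -124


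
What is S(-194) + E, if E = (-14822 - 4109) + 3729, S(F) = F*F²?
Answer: -7316586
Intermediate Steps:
S(F) = F³
E = -15202 (E = -18931 + 3729 = -15202)
S(-194) + E = (-194)³ - 15202 = -7301384 - 15202 = -7316586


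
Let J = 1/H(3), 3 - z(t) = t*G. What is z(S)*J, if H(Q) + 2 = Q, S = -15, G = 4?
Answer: 63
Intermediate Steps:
H(Q) = -2 + Q
z(t) = 3 - 4*t (z(t) = 3 - t*4 = 3 - 4*t)
J = 1 (J = 1/(-2 + 3) = 1/1 = 1)
z(S)*J = (3 - 4*(-15))*1 = (3 + 60)*1 = 63*1 = 63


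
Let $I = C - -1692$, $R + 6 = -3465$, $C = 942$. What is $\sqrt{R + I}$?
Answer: $3 i \sqrt{93} \approx 28.931 i$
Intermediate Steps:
$R = -3471$ ($R = -6 - 3465 = -3471$)
$I = 2634$ ($I = 942 - -1692 = 942 + 1692 = 2634$)
$\sqrt{R + I} = \sqrt{-3471 + 2634} = \sqrt{-837} = 3 i \sqrt{93}$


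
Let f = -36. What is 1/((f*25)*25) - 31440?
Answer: -707400001/22500 ≈ -31440.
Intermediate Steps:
1/((f*25)*25) - 31440 = 1/(-36*25*25) - 31440 = 1/(-900*25) - 31440 = 1/(-22500) - 31440 = -1/22500 - 31440 = -707400001/22500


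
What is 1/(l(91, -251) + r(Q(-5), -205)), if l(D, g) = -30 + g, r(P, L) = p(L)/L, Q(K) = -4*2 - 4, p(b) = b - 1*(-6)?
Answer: -205/57406 ≈ -0.0035711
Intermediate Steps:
p(b) = 6 + b (p(b) = b + 6 = 6 + b)
Q(K) = -12 (Q(K) = -8 - 4 = -12)
r(P, L) = (6 + L)/L
1/(l(91, -251) + r(Q(-5), -205)) = 1/((-30 - 251) + (6 - 205)/(-205)) = 1/(-281 - 1/205*(-199)) = 1/(-281 + 199/205) = 1/(-57406/205) = -205/57406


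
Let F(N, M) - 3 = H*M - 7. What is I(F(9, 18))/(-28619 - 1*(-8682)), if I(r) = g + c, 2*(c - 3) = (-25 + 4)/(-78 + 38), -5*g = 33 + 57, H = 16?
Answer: 1179/1594960 ≈ 0.00073920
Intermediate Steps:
g = -18 (g = -(33 + 57)/5 = -1/5*90 = -18)
c = 261/80 (c = 3 + ((-25 + 4)/(-78 + 38))/2 = 3 + (-21/(-40))/2 = 3 + (-21*(-1/40))/2 = 3 + (1/2)*(21/40) = 3 + 21/80 = 261/80 ≈ 3.2625)
F(N, M) = -4 + 16*M (F(N, M) = 3 + (16*M - 7) = 3 + (-7 + 16*M) = -4 + 16*M)
I(r) = -1179/80 (I(r) = -18 + 261/80 = -1179/80)
I(F(9, 18))/(-28619 - 1*(-8682)) = -1179/(80*(-28619 - 1*(-8682))) = -1179/(80*(-28619 + 8682)) = -1179/80/(-19937) = -1179/80*(-1/19937) = 1179/1594960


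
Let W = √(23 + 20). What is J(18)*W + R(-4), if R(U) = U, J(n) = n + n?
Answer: -4 + 36*√43 ≈ 232.07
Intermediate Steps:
J(n) = 2*n
W = √43 ≈ 6.5574
J(18)*W + R(-4) = (2*18)*√43 - 4 = 36*√43 - 4 = -4 + 36*√43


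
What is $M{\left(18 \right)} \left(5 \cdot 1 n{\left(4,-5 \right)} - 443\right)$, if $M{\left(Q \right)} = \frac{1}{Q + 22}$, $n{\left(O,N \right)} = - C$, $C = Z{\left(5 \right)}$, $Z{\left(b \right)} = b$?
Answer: $- \frac{117}{10} \approx -11.7$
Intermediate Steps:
$C = 5$
$n{\left(O,N \right)} = -5$ ($n{\left(O,N \right)} = \left(-1\right) 5 = -5$)
$M{\left(Q \right)} = \frac{1}{22 + Q}$
$M{\left(18 \right)} \left(5 \cdot 1 n{\left(4,-5 \right)} - 443\right) = \frac{5 \cdot 1 \left(-5\right) - 443}{22 + 18} = \frac{5 \left(-5\right) - 443}{40} = \frac{-25 - 443}{40} = \frac{1}{40} \left(-468\right) = - \frac{117}{10}$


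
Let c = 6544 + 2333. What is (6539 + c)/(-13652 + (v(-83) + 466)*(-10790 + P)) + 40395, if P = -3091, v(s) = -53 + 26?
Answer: 246708851929/6107411 ≈ 40395.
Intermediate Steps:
v(s) = -27
c = 8877
(6539 + c)/(-13652 + (v(-83) + 466)*(-10790 + P)) + 40395 = (6539 + 8877)/(-13652 + (-27 + 466)*(-10790 - 3091)) + 40395 = 15416/(-13652 + 439*(-13881)) + 40395 = 15416/(-13652 - 6093759) + 40395 = 15416/(-6107411) + 40395 = 15416*(-1/6107411) + 40395 = -15416/6107411 + 40395 = 246708851929/6107411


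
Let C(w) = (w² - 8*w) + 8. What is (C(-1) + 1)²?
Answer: 324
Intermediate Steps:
C(w) = 8 + w² - 8*w
(C(-1) + 1)² = ((8 + (-1)² - 8*(-1)) + 1)² = ((8 + 1 + 8) + 1)² = (17 + 1)² = 18² = 324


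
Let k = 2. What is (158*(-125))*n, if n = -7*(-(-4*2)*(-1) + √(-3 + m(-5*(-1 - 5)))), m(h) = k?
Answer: -1106000 + 138250*I ≈ -1.106e+6 + 1.3825e+5*I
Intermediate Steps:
m(h) = 2
n = 56 - 7*I (n = -7*(-(-4*2)*(-1) + √(-3 + 2)) = -7*(-(-8)*(-1) + √(-1)) = -7*(-1*8 + I) = -7*(-8 + I) = 56 - 7*I ≈ 56.0 - 7.0*I)
(158*(-125))*n = (158*(-125))*(56 - 7*I) = -19750*(56 - 7*I) = -1106000 + 138250*I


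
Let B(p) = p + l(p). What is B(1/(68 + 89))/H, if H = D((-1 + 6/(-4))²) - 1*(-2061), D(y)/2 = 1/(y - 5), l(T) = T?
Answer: 10/1619141 ≈ 6.1761e-6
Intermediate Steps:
D(y) = 2/(-5 + y) (D(y) = 2/(y - 5) = 2/(-5 + y))
B(p) = 2*p (B(p) = p + p = 2*p)
H = 10313/5 (H = 2/(-5 + (-1 + 6/(-4))²) - 1*(-2061) = 2/(-5 + (-1 + 6*(-¼))²) + 2061 = 2/(-5 + (-1 - 3/2)²) + 2061 = 2/(-5 + (-5/2)²) + 2061 = 2/(-5 + 25/4) + 2061 = 2/(5/4) + 2061 = 2*(⅘) + 2061 = 8/5 + 2061 = 10313/5 ≈ 2062.6)
B(1/(68 + 89))/H = (2/(68 + 89))/(10313/5) = (2/157)*(5/10313) = 10/1619141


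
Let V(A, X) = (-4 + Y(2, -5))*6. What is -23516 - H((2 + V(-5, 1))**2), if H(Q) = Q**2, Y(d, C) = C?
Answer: -7335132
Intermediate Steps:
V(A, X) = -54 (V(A, X) = (-4 - 5)*6 = -9*6 = -54)
-23516 - H((2 + V(-5, 1))**2) = -23516 - ((2 - 54)**2)**2 = -23516 - ((-52)**2)**2 = -23516 - 1*2704**2 = -23516 - 1*7311616 = -23516 - 7311616 = -7335132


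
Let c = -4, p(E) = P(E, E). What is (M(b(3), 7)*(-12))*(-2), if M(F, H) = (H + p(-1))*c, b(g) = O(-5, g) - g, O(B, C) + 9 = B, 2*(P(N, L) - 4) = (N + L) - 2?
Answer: -864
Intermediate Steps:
P(N, L) = 3 + L/2 + N/2 (P(N, L) = 4 + ((N + L) - 2)/2 = 4 + ((L + N) - 2)/2 = 4 + (-2 + L + N)/2 = 4 + (-1 + L/2 + N/2) = 3 + L/2 + N/2)
p(E) = 3 + E (p(E) = 3 + E/2 + E/2 = 3 + E)
O(B, C) = -9 + B
b(g) = -14 - g (b(g) = (-9 - 5) - g = -14 - g)
M(F, H) = -8 - 4*H (M(F, H) = (H + (3 - 1))*(-4) = (H + 2)*(-4) = (2 + H)*(-4) = -8 - 4*H)
(M(b(3), 7)*(-12))*(-2) = ((-8 - 4*7)*(-12))*(-2) = ((-8 - 28)*(-12))*(-2) = -36*(-12)*(-2) = 432*(-2) = -864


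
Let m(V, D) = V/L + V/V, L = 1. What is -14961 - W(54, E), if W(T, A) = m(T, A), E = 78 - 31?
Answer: -15016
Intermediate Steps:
E = 47
m(V, D) = 1 + V (m(V, D) = V/1 + V/V = V*1 + 1 = V + 1 = 1 + V)
W(T, A) = 1 + T
-14961 - W(54, E) = -14961 - (1 + 54) = -14961 - 1*55 = -14961 - 55 = -15016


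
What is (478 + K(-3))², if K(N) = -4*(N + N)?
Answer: 252004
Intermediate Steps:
K(N) = -8*N
(478 + K(-3))² = (478 - 8*(-3))² = (478 + 24)² = 502² = 252004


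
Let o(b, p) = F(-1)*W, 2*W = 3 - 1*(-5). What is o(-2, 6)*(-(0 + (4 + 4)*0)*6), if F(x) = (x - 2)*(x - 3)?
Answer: 0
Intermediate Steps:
F(x) = (-3 + x)*(-2 + x) (F(x) = (-2 + x)*(-3 + x) = (-3 + x)*(-2 + x))
W = 4 (W = (3 - 1*(-5))/2 = (3 + 5)/2 = (½)*8 = 4)
o(b, p) = 48 (o(b, p) = (6 + (-1)² - 5*(-1))*4 = (6 + 1 + 5)*4 = 12*4 = 48)
o(-2, 6)*(-(0 + (4 + 4)*0)*6) = 48*(-(0 + (4 + 4)*0)*6) = 48*(-(0 + 8*0)*6) = 48*(-(0 + 0)*6) = 48*(-0*6) = 48*(-1*0) = 48*0 = 0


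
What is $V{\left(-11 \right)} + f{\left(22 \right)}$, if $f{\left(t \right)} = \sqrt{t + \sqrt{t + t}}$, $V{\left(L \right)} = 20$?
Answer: $20 + \sqrt{22 + 2 \sqrt{11}} \approx 25.351$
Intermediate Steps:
$f{\left(t \right)} = \sqrt{t + \sqrt{2} \sqrt{t}}$ ($f{\left(t \right)} = \sqrt{t + \sqrt{2 t}} = \sqrt{t + \sqrt{2} \sqrt{t}}$)
$V{\left(-11 \right)} + f{\left(22 \right)} = 20 + \sqrt{22 + \sqrt{2} \sqrt{22}} = 20 + \sqrt{22 + 2 \sqrt{11}}$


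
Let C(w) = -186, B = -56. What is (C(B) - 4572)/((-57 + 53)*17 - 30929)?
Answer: 4758/30997 ≈ 0.15350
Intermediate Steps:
(C(B) - 4572)/((-57 + 53)*17 - 30929) = (-186 - 4572)/((-57 + 53)*17 - 30929) = -4758/(-4*17 - 30929) = -4758/(-68 - 30929) = -4758/(-30997) = -4758*(-1/30997) = 4758/30997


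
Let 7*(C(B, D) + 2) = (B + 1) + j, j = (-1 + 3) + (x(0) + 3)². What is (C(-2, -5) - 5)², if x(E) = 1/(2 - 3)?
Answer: 1936/49 ≈ 39.510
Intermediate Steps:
x(E) = -1 (x(E) = 1/(-1) = -1)
j = 6 (j = (-1 + 3) + (-1 + 3)² = 2 + 2² = 2 + 4 = 6)
C(B, D) = -1 + B/7 (C(B, D) = -2 + ((B + 1) + 6)/7 = -2 + ((1 + B) + 6)/7 = -2 + (7 + B)/7 = -2 + (1 + B/7) = -1 + B/7)
(C(-2, -5) - 5)² = ((-1 + (⅐)*(-2)) - 5)² = ((-1 - 2/7) - 5)² = (-9/7 - 5)² = (-44/7)² = 1936/49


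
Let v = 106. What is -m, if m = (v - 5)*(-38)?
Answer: 3838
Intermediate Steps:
m = -3838 (m = (106 - 5)*(-38) = 101*(-38) = -3838)
-m = -1*(-3838) = 3838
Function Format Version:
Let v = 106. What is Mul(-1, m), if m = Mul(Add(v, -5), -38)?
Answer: 3838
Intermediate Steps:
m = -3838 (m = Mul(Add(106, -5), -38) = Mul(101, -38) = -3838)
Mul(-1, m) = Mul(-1, -3838) = 3838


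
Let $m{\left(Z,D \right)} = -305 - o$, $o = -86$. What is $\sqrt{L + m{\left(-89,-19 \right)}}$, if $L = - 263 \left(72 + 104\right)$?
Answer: $i \sqrt{46507} \approx 215.65 i$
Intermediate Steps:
$m{\left(Z,D \right)} = -219$ ($m{\left(Z,D \right)} = -305 - -86 = -305 + 86 = -219$)
$L = -46288$ ($L = \left(-263\right) 176 = -46288$)
$\sqrt{L + m{\left(-89,-19 \right)}} = \sqrt{-46288 - 219} = \sqrt{-46507} = i \sqrt{46507}$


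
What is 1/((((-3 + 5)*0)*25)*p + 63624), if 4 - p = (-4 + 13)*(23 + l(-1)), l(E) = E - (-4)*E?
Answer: 1/63624 ≈ 1.5717e-5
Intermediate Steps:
l(E) = 5*E (l(E) = E + 4*E = 5*E)
p = -158 (p = 4 - (-4 + 13)*(23 + 5*(-1)) = 4 - 9*(23 - 5) = 4 - 9*18 = 4 - 1*162 = 4 - 162 = -158)
1/((((-3 + 5)*0)*25)*p + 63624) = 1/((((-3 + 5)*0)*25)*(-158) + 63624) = 1/(((2*0)*25)*(-158) + 63624) = 1/((0*25)*(-158) + 63624) = 1/(0*(-158) + 63624) = 1/(0 + 63624) = 1/63624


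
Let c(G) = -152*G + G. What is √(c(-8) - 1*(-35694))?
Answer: √36902 ≈ 192.10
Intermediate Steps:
c(G) = -151*G
√(c(-8) - 1*(-35694)) = √(-151*(-8) - 1*(-35694)) = √(1208 + 35694) = √36902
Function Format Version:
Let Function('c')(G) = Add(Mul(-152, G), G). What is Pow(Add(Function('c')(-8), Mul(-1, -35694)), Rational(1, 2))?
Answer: Pow(36902, Rational(1, 2)) ≈ 192.10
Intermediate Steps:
Function('c')(G) = Mul(-151, G)
Pow(Add(Function('c')(-8), Mul(-1, -35694)), Rational(1, 2)) = Pow(Add(Mul(-151, -8), Mul(-1, -35694)), Rational(1, 2)) = Pow(Add(1208, 35694), Rational(1, 2)) = Pow(36902, Rational(1, 2))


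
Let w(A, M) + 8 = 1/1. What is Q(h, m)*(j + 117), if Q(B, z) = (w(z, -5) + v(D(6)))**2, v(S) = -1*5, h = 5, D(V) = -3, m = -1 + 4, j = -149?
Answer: -4608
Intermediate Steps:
m = 3
w(A, M) = -7 (w(A, M) = -8 + 1/1 = -8 + 1 = -7)
v(S) = -5
Q(B, z) = 144 (Q(B, z) = (-7 - 5)**2 = (-12)**2 = 144)
Q(h, m)*(j + 117) = 144*(-149 + 117) = 144*(-32) = -4608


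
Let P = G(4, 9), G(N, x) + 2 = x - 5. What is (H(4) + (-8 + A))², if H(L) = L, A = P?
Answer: 4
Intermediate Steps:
G(N, x) = -7 + x (G(N, x) = -2 + (x - 5) = -2 + (-5 + x) = -7 + x)
P = 2 (P = -7 + 9 = 2)
A = 2
(H(4) + (-8 + A))² = (4 + (-8 + 2))² = (4 - 6)² = (-2)² = 4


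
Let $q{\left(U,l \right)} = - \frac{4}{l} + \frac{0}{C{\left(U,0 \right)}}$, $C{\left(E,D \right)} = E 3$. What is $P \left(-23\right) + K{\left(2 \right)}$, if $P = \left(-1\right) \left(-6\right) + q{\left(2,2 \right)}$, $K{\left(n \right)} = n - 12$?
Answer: $-102$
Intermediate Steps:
$K{\left(n \right)} = -12 + n$
$C{\left(E,D \right)} = 3 E$
$q{\left(U,l \right)} = - \frac{4}{l}$ ($q{\left(U,l \right)} = - \frac{4}{l} + \frac{0}{3 U} = - \frac{4}{l} + 0 \frac{1}{3 U} = - \frac{4}{l} + 0 = - \frac{4}{l}$)
$P = 4$ ($P = \left(-1\right) \left(-6\right) - \frac{4}{2} = 6 - 2 = 4$)
$P \left(-23\right) + K{\left(2 \right)} = 4 \left(-23\right) + \left(-12 + 2\right) = -92 - 10 = -102$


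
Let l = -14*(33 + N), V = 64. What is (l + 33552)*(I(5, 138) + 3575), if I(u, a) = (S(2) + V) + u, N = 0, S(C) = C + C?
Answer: 120712320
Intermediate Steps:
S(C) = 2*C
I(u, a) = 68 + u (I(u, a) = (2*2 + 64) + u = (4 + 64) + u = 68 + u)
l = -462 (l = -14*(33 + 0) = -14*33 = -462)
(l + 33552)*(I(5, 138) + 3575) = (-462 + 33552)*((68 + 5) + 3575) = 33090*(73 + 3575) = 33090*3648 = 120712320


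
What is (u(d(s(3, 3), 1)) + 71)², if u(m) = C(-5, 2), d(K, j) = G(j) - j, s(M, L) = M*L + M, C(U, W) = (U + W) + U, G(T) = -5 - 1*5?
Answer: 3969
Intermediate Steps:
G(T) = -10 (G(T) = -5 - 5 = -10)
C(U, W) = W + 2*U
s(M, L) = M + L*M (s(M, L) = L*M + M = M + L*M)
d(K, j) = -10 - j
u(m) = -8 (u(m) = 2 + 2*(-5) = 2 - 10 = -8)
(u(d(s(3, 3), 1)) + 71)² = (-8 + 71)² = 63² = 3969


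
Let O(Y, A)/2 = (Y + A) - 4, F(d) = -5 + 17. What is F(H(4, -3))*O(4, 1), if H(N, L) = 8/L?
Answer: 24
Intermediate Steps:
F(d) = 12
O(Y, A) = -8 + 2*A + 2*Y (O(Y, A) = 2*((Y + A) - 4) = 2*((A + Y) - 4) = 2*(-4 + A + Y) = -8 + 2*A + 2*Y)
F(H(4, -3))*O(4, 1) = 12*(-8 + 2*1 + 2*4) = 12*(-8 + 2 + 8) = 12*2 = 24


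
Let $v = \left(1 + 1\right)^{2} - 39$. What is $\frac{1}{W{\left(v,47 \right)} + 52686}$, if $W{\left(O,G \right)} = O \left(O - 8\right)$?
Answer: $\frac{1}{54191} \approx 1.8453 \cdot 10^{-5}$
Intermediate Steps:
$v = -35$ ($v = 2^{2} - 39 = 4 - 39 = -35$)
$W{\left(O,G \right)} = O \left(-8 + O\right)$
$\frac{1}{W{\left(v,47 \right)} + 52686} = \frac{1}{- 35 \left(-8 - 35\right) + 52686} = \frac{1}{\left(-35\right) \left(-43\right) + 52686} = \frac{1}{1505 + 52686} = \frac{1}{54191}$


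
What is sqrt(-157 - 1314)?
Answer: I*sqrt(1471) ≈ 38.354*I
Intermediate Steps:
sqrt(-157 - 1314) = sqrt(-1471) = I*sqrt(1471)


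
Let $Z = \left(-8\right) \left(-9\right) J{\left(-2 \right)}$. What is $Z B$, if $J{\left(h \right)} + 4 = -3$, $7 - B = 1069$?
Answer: $535248$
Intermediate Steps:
$B = -1062$ ($B = 7 - 1069 = -1062$)
$J{\left(h \right)} = -7$ ($J{\left(h \right)} = -4 - 3 = -7$)
$Z = -504$ ($Z = \left(-8\right) \left(-9\right) \left(-7\right) = 72 \left(-7\right) = -504$)
$Z B = \left(-504\right) \left(-1062\right) = 535248$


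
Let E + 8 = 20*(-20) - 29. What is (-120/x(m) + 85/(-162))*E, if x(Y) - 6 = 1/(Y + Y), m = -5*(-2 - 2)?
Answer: 348763145/39042 ≈ 8933.0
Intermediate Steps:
m = 20 (m = -5*(-4) = 20)
x(Y) = 6 + 1/(2*Y) (x(Y) = 6 + 1/(Y + Y) = 6 + 1/(2*Y))
E = -437 (E = -8 + (20*(-20) - 29) = -8 + (-400 - 29) = -8 - 429 = -437)
(-120/x(m) + 85/(-162))*E = (-120/(6 + (½)/20) + 85/(-162))*(-437) = (-120/(6 + (½)*(1/20)) + 85*(-1/162))*(-437) = (-120/(6 + 1/40) - 85/162)*(-437) = (-120/241/40 - 85/162)*(-437) = (-120*40/241 - 85/162)*(-437) = (-4800/241 - 85/162)*(-437) = -798085/39042*(-437) = 348763145/39042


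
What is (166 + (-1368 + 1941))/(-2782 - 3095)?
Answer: -739/5877 ≈ -0.12574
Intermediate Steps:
(166 + (-1368 + 1941))/(-2782 - 3095) = (166 + 573)/(-5877) = 739*(-1/5877) = -739/5877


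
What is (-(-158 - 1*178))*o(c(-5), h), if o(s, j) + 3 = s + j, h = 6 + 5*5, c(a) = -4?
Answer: 8064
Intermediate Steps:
h = 31 (h = 6 + 25 = 31)
o(s, j) = -3 + j + s (o(s, j) = -3 + (s + j) = -3 + (j + s) = -3 + j + s)
(-(-158 - 1*178))*o(c(-5), h) = (-(-158 - 1*178))*(-3 + 31 - 4) = -(-158 - 178)*24 = -1*(-336)*24 = 336*24 = 8064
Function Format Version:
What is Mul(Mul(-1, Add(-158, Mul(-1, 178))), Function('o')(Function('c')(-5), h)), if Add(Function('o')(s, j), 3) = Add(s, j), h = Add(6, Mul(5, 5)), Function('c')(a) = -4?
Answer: 8064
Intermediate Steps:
h = 31 (h = Add(6, 25) = 31)
Function('o')(s, j) = Add(-3, j, s) (Function('o')(s, j) = Add(-3, Add(s, j)) = Add(-3, Add(j, s)) = Add(-3, j, s))
Mul(Mul(-1, Add(-158, Mul(-1, 178))), Function('o')(Function('c')(-5), h)) = Mul(Mul(-1, Add(-158, Mul(-1, 178))), Add(-3, 31, -4)) = Mul(Mul(-1, Add(-158, -178)), 24) = Mul(Mul(-1, -336), 24) = Mul(336, 24) = 8064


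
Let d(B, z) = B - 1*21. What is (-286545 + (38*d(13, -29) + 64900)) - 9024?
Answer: -230973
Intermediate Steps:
d(B, z) = -21 + B (d(B, z) = B - 21 = -21 + B)
(-286545 + (38*d(13, -29) + 64900)) - 9024 = (-286545 + (38*(-21 + 13) + 64900)) - 9024 = (-286545 + (38*(-8) + 64900)) - 9024 = (-286545 + (-304 + 64900)) - 9024 = (-286545 + 64596) - 9024 = -221949 - 9024 = -230973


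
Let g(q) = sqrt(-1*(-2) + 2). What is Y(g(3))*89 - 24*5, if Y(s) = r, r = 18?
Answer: 1482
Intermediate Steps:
g(q) = 2 (g(q) = sqrt(2 + 2) = sqrt(4) = 2)
Y(s) = 18
Y(g(3))*89 - 24*5 = 18*89 - 24*5 = 1602 - 120 = 1482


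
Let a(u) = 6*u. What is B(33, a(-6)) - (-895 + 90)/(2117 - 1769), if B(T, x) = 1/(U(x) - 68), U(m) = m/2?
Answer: 34441/14964 ≈ 2.3016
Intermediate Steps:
U(m) = m/2 (U(m) = m*(½) = m/2)
B(T, x) = 1/(-68 + x/2) (B(T, x) = 1/(x/2 - 68) = 1/(-68 + x/2))
B(33, a(-6)) - (-895 + 90)/(2117 - 1769) = 2/(-136 + 6*(-6)) - (-895 + 90)/(2117 - 1769) = 2/(-136 - 36) - (-805)/348 = 2/(-172) - (-805)/348 = 2*(-1/172) - 1*(-805/348) = -1/86 + 805/348 = 34441/14964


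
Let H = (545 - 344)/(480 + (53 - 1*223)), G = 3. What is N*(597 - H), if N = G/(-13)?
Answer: -554607/4030 ≈ -137.62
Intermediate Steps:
N = -3/13 (N = 3/(-13) = 3*(-1/13) = -3/13 ≈ -0.23077)
H = 201/310 (H = 201/(480 + (53 - 223)) = 201/(480 - 170) = 201/310 ≈ 0.64839)
N*(597 - H) = -3*(597 - 1*201/310)/13 = -3*(597 - 201/310)/13 = -3/13*184869/310 = -554607/4030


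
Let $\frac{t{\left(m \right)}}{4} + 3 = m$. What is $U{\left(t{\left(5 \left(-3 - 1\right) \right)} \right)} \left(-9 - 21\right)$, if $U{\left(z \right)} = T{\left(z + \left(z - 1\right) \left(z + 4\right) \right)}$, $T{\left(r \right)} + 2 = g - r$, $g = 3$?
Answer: $242730$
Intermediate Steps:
$t{\left(m \right)} = -12 + 4 m$
$T{\left(r \right)} = 1 - r$ ($T{\left(r \right)} = -2 - \left(-3 + r\right) = 1 - r$)
$U{\left(z \right)} = 1 - z - \left(-1 + z\right) \left(4 + z\right)$ ($U{\left(z \right)} = 1 - \left(z + \left(z - 1\right) \left(z + 4\right)\right) = 1 - \left(z + \left(-1 + z\right) \left(4 + z\right)\right) = 1 - z - \left(-1 + z\right) \left(4 + z\right)$)
$U{\left(t{\left(5 \left(-3 - 1\right) \right)} \right)} \left(-9 - 21\right) = \left(5 - \left(-12 + 4 \cdot 5 \left(-3 - 1\right)\right)^{2} - 4 \left(-12 + 4 \cdot 5 \left(-3 - 1\right)\right)\right) \left(-9 - 21\right) = \left(5 - \left(-12 + 4 \cdot 5 \left(-4\right)\right)^{2} - 4 \left(-12 + 4 \cdot 5 \left(-4\right)\right)\right) \left(-30\right) = \left(5 - \left(-12 + 4 \left(-20\right)\right)^{2} - 4 \left(-12 + 4 \left(-20\right)\right)\right) \left(-30\right) = \left(5 - \left(-12 - 80\right)^{2} - 4 \left(-12 - 80\right)\right) \left(-30\right) = \left(5 - \left(-92\right)^{2} - -368\right) \left(-30\right) = \left(5 - 8464 + 368\right) \left(-30\right) = \left(-8091\right) \left(-30\right) = 242730$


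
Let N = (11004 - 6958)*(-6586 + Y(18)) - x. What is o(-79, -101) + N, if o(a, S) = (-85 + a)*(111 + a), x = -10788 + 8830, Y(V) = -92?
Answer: -27022478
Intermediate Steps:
x = -1958
N = -27017230 (N = (11004 - 6958)*(-6586 - 92) - 1*(-1958) = 4046*(-6678) + 1958 = -27019188 + 1958 = -27017230)
o(-79, -101) + N = (-9435 + (-79)² + 26*(-79)) - 27017230 = (-9435 + 6241 - 2054) - 27017230 = -5248 - 27017230 = -27022478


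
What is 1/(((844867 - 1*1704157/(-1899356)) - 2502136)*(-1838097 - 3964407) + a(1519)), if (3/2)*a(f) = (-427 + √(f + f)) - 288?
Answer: 2439234230400993208121124/23456419825751095298155015351014307873 - 4734913594341*√62/93825679303004381192620061404057231492 ≈ 1.0399e-13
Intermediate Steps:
a(f) = -1430/3 + 2*√2*√f/3 (a(f) = 2*((-427 + √(f + f)) - 288)/3 = 2*((-427 + √(2*f)) - 288)/3 = 2*((-427 + √2*√f) - 288)/3 = 2*(-715 + √2*√f)/3 = -1430/3 + 2*√2*√f/3)
1/(((844867 - 1*1704157/(-1899356)) - 2502136)*(-1838097 - 3964407) + a(1519)) = 1/(((844867 - 1*1704157/(-1899356)) - 2502136)*(-1838097 - 3964407) + (-1430/3 + 2*√2*√1519/3)) = 1/(((844867 - 1704157*(-1/1899356)) - 2502136)*(-5802504) + (-1430/3 + 2*√2*(7*√31)/3)) = 1/(((844867 + 1704157/1899356) - 2502136)*(-5802504) + (-1430/3 + 14*√62/3)) = 1/((1604704909809/1899356 - 2502136)*(-5802504) + (-1430/3 + 14*√62/3)) = 1/(-3147742114607/1899356*(-5802504) + (-1430/3 + 14*√62/3)) = 1/(4566196552743893982/474839 + (-1430/3 + 14*√62/3)) = 1/(13698589657552662176/1424517 + 14*√62/3)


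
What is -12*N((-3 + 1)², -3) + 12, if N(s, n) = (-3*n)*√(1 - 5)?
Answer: 12 - 216*I ≈ 12.0 - 216.0*I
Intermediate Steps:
N(s, n) = -6*I*n (N(s, n) = (-3*n)*√(-4) = (-3*n)*(2*I) = -6*I*n)
-12*N((-3 + 1)², -3) + 12 = -(-72)*I*(-3) + 12 = -216*I + 12 = 12 - 216*I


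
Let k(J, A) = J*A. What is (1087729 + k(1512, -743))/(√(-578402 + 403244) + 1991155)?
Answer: -1920495905/107154011059 + 107061*I*√19462/3964698409183 ≈ -0.017923 + 3.7672e-6*I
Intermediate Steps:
k(J, A) = A*J
(1087729 + k(1512, -743))/(√(-578402 + 403244) + 1991155) = (1087729 - 743*1512)/(√(-578402 + 403244) + 1991155) = (1087729 - 1123416)/(√(-175158) + 1991155) = -35687/(3*I*√19462 + 1991155) = -35687/(1991155 + 3*I*√19462)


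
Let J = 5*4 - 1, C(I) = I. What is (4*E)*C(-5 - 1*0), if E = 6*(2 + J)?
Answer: -2520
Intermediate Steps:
J = 19 (J = 20 - 1 = 19)
E = 126 (E = 6*(2 + 19) = 6*21 = 126)
(4*E)*C(-5 - 1*0) = (4*126)*(-5 - 1*0) = 504*(-5 + 0) = 504*(-5) = -2520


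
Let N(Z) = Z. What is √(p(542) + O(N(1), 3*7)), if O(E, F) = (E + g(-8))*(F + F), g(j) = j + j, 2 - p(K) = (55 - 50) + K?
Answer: 5*I*√47 ≈ 34.278*I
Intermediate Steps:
p(K) = -3 - K (p(K) = 2 - ((55 - 50) + K) = 2 - (5 + K) = 2 + (-5 - K) = -3 - K)
g(j) = 2*j
O(E, F) = 2*F*(-16 + E) (O(E, F) = (E + 2*(-8))*(F + F) = (E - 16)*(2*F) = (-16 + E)*(2*F) = 2*F*(-16 + E))
√(p(542) + O(N(1), 3*7)) = √((-3 - 1*542) + 2*(3*7)*(-16 + 1)) = √((-3 - 542) + 2*21*(-15)) = √(-545 - 630) = √(-1175) = 5*I*√47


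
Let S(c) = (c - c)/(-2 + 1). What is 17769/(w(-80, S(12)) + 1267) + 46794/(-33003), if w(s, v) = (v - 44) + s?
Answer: 6579565/465709 ≈ 14.128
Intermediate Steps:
S(c) = 0 (S(c) = 0/(-1) = 0*(-1) = 0)
w(s, v) = -44 + s + v (w(s, v) = (-44 + v) + s = -44 + s + v)
17769/(w(-80, S(12)) + 1267) + 46794/(-33003) = 17769/((-44 - 80 + 0) + 1267) + 46794/(-33003) = 17769/(-124 + 1267) + 46794*(-1/33003) = 17769/1143 - 15598/11001 = 17769*(1/1143) - 15598/11001 = 5923/381 - 15598/11001 = 6579565/465709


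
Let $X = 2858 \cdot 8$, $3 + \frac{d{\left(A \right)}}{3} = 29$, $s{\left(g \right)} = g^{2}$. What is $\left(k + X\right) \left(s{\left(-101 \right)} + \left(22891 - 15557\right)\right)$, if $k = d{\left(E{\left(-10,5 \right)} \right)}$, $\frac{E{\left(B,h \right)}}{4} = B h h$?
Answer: $402287970$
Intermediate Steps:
$E{\left(B,h \right)} = 4 B h^{2}$ ($E{\left(B,h \right)} = 4 B h h = 4 B h^{2}$)
$d{\left(A \right)} = 78$ ($d{\left(A \right)} = -9 + 3 \cdot 29 = -9 + 87 = 78$)
$X = 22864$
$k = 78$
$\left(k + X\right) \left(s{\left(-101 \right)} + \left(22891 - 15557\right)\right) = \left(78 + 22864\right) \left(\left(-101\right)^{2} + \left(22891 - 15557\right)\right) = 22942 \left(10201 + \left(22891 - 15557\right)\right) = 22942 \left(10201 + 7334\right) = 22942 \cdot 17535 = 402287970$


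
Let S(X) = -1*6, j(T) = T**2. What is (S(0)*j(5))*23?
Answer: -3450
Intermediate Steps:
S(X) = -6
(S(0)*j(5))*23 = -6*5**2*23 = -6*25*23 = -150*23 = -3450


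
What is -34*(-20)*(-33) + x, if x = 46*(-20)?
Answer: -23360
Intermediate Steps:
x = -920
-34*(-20)*(-33) + x = -34*(-20)*(-33) - 920 = 680*(-33) - 920 = -22440 - 920 = -23360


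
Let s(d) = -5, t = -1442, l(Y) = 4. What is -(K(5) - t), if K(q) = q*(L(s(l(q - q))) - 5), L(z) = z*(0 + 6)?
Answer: -1267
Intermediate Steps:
L(z) = 6*z (L(z) = z*6 = 6*z)
K(q) = -35*q (K(q) = q*(6*(-5) - 5) = q*(-30 - 5) = q*(-35) = -35*q)
-(K(5) - t) = -(-35*5 - 1*(-1442)) = -(-175 + 1442) = -1*1267 = -1267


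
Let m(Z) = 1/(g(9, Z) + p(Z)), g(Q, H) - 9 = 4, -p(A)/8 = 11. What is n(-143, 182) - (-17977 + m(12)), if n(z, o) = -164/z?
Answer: 192815768/10725 ≈ 17978.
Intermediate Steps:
p(A) = -88 (p(A) = -8*11 = -88)
g(Q, H) = 13 (g(Q, H) = 9 + 4 = 13)
m(Z) = -1/75 (m(Z) = 1/(13 - 88) = 1/(-75) = -1/75)
n(-143, 182) - (-17977 + m(12)) = -164/(-143) - (-17977 - 1/75) = -164*(-1/143) - 1*(-1348276/75) = 164/143 + 1348276/75 = 192815768/10725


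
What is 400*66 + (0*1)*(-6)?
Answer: 26400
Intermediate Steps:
400*66 + (0*1)*(-6) = 26400 + 0*(-6) = 26400 + 0 = 26400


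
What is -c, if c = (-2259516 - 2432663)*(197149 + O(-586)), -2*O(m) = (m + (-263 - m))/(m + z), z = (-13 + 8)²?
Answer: 1037914288143785/1122 ≈ 9.2506e+11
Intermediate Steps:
z = 25 (z = (-5)² = 25)
O(m) = 263/(2*(25 + m)) (O(m) = -(m + (-263 - m))/(2*(m + 25)) = -(-263)/(2*(25 + m)) = 263/(2*(25 + m)))
c = -1037914288143785/1122 (c = (-2259516 - 2432663)*(197149 + 263/(2*(25 - 586))) = -4692179*(197149 + (263/2)/(-561)) = -4692179*(197149 + (263/2)*(-1/561)) = -4692179*(197149 - 263/1122) = -4692179*221200915/1122 = -1037914288143785/1122 ≈ -9.2506e+11)
-c = -1*(-1037914288143785/1122) = 1037914288143785/1122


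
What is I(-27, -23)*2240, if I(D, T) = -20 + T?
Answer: -96320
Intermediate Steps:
I(-27, -23)*2240 = (-20 - 23)*2240 = -43*2240 = -96320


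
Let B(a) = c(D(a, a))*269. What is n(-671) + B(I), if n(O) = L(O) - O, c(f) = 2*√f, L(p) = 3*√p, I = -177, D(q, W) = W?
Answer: 671 + 3*I*√671 + 538*I*√177 ≈ 671.0 + 7235.3*I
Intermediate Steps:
n(O) = -O + 3*√O (n(O) = 3*√O - O = -O + 3*√O)
B(a) = 538*√a (B(a) = (2*√a)*269 = 538*√a)
n(-671) + B(I) = (-1*(-671) + 3*√(-671)) + 538*√(-177) = (671 + 3*(I*√671)) + 538*(I*√177) = (671 + 3*I*√671) + 538*I*√177 = 671 + 3*I*√671 + 538*I*√177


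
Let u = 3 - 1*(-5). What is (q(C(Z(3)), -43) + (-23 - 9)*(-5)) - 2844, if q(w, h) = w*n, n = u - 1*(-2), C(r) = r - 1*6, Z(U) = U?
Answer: -2714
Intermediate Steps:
C(r) = -6 + r (C(r) = r - 6 = -6 + r)
u = 8 (u = 3 + 5 = 8)
n = 10 (n = 8 - 1*(-2) = 8 + 2 = 10)
q(w, h) = 10*w (q(w, h) = w*10 = 10*w)
(q(C(Z(3)), -43) + (-23 - 9)*(-5)) - 2844 = (10*(-6 + 3) + (-23 - 9)*(-5)) - 2844 = (10*(-3) - 32*(-5)) - 2844 = (-30 + 160) - 2844 = 130 - 2844 = -2714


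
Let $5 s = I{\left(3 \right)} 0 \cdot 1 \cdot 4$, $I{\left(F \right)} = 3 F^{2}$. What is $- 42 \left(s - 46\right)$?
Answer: $1932$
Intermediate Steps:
$s = 0$ ($s = \frac{3 \cdot 3^{2} \cdot 0 \cdot 1 \cdot 4}{5} = \frac{3 \cdot 9 \cdot 0 \cdot 4}{5} = \frac{27 \cdot 0 \cdot 4}{5} = \frac{0 \cdot 4}{5} = \frac{1}{5} \cdot 0 = 0$)
$- 42 \left(s - 46\right) = - 42 \left(0 - 46\right) = \left(-42\right) \left(-46\right) = 1932$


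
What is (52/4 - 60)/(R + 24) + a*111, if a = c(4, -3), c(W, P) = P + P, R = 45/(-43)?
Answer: -14029/21 ≈ -668.05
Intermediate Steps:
R = -45/43 (R = 45*(-1/43) = -45/43 ≈ -1.0465)
c(W, P) = 2*P
a = -6 (a = 2*(-3) = -6)
(52/4 - 60)/(R + 24) + a*111 = (52/4 - 60)/(-45/43 + 24) - 6*111 = (52*(¼) - 60)/(987/43) - 666 = (13 - 60)*(43/987) - 666 = -47*43/987 - 666 = -43/21 - 666 = -14029/21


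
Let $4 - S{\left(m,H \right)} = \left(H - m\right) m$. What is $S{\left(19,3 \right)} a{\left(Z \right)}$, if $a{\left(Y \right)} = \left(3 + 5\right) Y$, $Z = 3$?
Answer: $7392$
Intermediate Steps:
$S{\left(m,H \right)} = 4 - m \left(H - m\right)$ ($S{\left(m,H \right)} = 4 - \left(H - m\right) m = 4 - m \left(H - m\right)$)
$a{\left(Y \right)} = 8 Y$
$S{\left(19,3 \right)} a{\left(Z \right)} = \left(4 + 19^{2} - 3 \cdot 19\right) 8 \cdot 3 = \left(4 + 361 - 57\right) 24 = 308 \cdot 24 = 7392$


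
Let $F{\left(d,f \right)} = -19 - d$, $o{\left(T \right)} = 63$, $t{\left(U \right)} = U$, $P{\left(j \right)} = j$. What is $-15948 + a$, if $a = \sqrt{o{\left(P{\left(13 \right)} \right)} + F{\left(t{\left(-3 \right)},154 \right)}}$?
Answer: $-15948 + \sqrt{47} \approx -15941.0$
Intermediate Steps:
$a = \sqrt{47}$ ($a = \sqrt{63 - 16} = \sqrt{47} \approx 6.8557$)
$-15948 + a = -15948 + \sqrt{47}$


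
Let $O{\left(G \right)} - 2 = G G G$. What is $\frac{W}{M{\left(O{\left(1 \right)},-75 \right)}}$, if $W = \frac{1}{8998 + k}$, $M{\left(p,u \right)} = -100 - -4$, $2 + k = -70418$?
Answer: $\frac{1}{5896512} \approx 1.6959 \cdot 10^{-7}$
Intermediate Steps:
$k = -70420$ ($k = -2 - 70418 = -70420$)
$O{\left(G \right)} = 2 + G^{3}$ ($O{\left(G \right)} = 2 + G G G = 2 + G^{2} G = 2 + G^{3}$)
$M{\left(p,u \right)} = -96$ ($M{\left(p,u \right)} = -100 + 4 = -96$)
$W = - \frac{1}{61422}$ ($W = \frac{1}{8998 - 70420} = \frac{1}{-61422} = - \frac{1}{61422} \approx -1.6281 \cdot 10^{-5}$)
$\frac{W}{M{\left(O{\left(1 \right)},-75 \right)}} = - \frac{1}{61422 \left(-96\right)} = \left(- \frac{1}{61422}\right) \left(- \frac{1}{96}\right) = \frac{1}{5896512}$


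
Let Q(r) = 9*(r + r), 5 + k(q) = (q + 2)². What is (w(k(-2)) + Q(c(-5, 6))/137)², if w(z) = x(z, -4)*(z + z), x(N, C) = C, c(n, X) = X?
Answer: 31225744/18769 ≈ 1663.7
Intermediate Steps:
k(q) = -5 + (2 + q)² (k(q) = -5 + (q + 2)² = -5 + (2 + q)²)
Q(r) = 18*r (Q(r) = 9*(2*r) = 18*r)
w(z) = -8*z (w(z) = -4*(z + z) = -8*z)
(w(k(-2)) + Q(c(-5, 6))/137)² = (-8*(-5 + (2 - 2)²) + (18*6)/137)² = (-8*(-5 + 0²) + 108*(1/137))² = (-8*(-5 + 0) + 108/137)² = (-8*(-5) + 108/137)² = (40 + 108/137)² = (5588/137)² = 31225744/18769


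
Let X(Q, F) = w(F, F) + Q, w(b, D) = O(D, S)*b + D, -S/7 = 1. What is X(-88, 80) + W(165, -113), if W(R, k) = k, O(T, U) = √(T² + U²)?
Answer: -121 + 80*√6449 ≈ 6303.5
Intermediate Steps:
S = -7 (S = -7*1 = -7)
w(b, D) = D + b*√(49 + D²) (w(b, D) = √(D² + (-7)²)*b + D = √(D² + 49)*b + D = √(49 + D²)*b + D = b*√(49 + D²) + D = D + b*√(49 + D²))
X(Q, F) = F + Q + F*√(49 + F²) (X(Q, F) = (F + F*√(49 + F²)) + Q = F + Q + F*√(49 + F²))
X(-88, 80) + W(165, -113) = (80 - 88 + 80*√(49 + 80²)) - 113 = (80 - 88 + 80*√(49 + 6400)) - 113 = (80 - 88 + 80*√6449) - 113 = (-8 + 80*√6449) - 113 = -121 + 80*√6449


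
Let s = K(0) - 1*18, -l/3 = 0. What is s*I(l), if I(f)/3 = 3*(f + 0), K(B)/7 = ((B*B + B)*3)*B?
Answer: 0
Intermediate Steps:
l = 0 (l = -3*0 = 0)
K(B) = 7*B*(3*B + 3*B²) (K(B) = 7*(((B*B + B)*3)*B) = 7*(((B² + B)*3)*B) = 7*(((B + B²)*3)*B) = 7*((3*B + 3*B²)*B) = 7*(B*(3*B + 3*B²)) = 7*B*(3*B + 3*B²))
s = -18 (s = 21*0²*(1 + 0) - 1*18 = 21*0*1 - 18 = 0 - 18 = -18)
I(f) = 9*f (I(f) = 3*(3*(f + 0)) = 3*(3*f) = 9*f)
s*I(l) = -162*0 = -18*0 = 0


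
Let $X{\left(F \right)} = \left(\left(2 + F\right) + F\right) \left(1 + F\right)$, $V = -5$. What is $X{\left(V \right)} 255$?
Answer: $8160$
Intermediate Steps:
$X{\left(F \right)} = \left(1 + F\right) \left(2 + 2 F\right)$ ($X{\left(F \right)} = \left(2 + 2 F\right) \left(1 + F\right) = \left(1 + F\right) \left(2 + 2 F\right)$)
$X{\left(V \right)} 255 = \left(2 + 2 \left(-5\right)^{2} + 4 \left(-5\right)\right) 255 = \left(2 + 2 \cdot 25 - 20\right) 255 = \left(2 + 50 - 20\right) 255 = 32 \cdot 255 = 8160$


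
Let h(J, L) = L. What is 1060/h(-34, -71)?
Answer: -1060/71 ≈ -14.930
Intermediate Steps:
1060/h(-34, -71) = 1060/(-71) = 1060*(-1/71) = -1060/71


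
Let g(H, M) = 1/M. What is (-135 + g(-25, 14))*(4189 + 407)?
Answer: -4340922/7 ≈ -6.2013e+5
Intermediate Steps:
(-135 + g(-25, 14))*(4189 + 407) = (-135 + 1/14)*(4189 + 407) = (-135 + 1/14)*4596 = -1889/14*4596 = -4340922/7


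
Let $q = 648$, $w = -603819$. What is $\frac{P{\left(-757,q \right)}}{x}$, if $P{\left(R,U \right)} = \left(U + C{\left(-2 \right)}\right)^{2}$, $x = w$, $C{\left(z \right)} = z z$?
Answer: $- \frac{425104}{603819} \approx -0.70403$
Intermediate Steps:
$C{\left(z \right)} = z^{2}$
$x = -603819$
$P{\left(R,U \right)} = \left(4 + U\right)^{2}$ ($P{\left(R,U \right)} = \left(U + \left(-2\right)^{2}\right)^{2} = \left(U + 4\right)^{2} = \left(4 + U\right)^{2}$)
$\frac{P{\left(-757,q \right)}}{x} = \frac{\left(4 + 648\right)^{2}}{-603819} = 652^{2} \left(- \frac{1}{603819}\right) = 425104 \left(- \frac{1}{603819}\right) = - \frac{425104}{603819}$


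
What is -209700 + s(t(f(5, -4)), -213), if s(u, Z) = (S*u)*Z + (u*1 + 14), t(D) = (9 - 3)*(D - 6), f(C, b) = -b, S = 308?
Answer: 577550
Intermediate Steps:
t(D) = -36 + 6*D (t(D) = 6*(-6 + D) = -36 + 6*D)
s(u, Z) = 14 + u + 308*Z*u (s(u, Z) = (308*u)*Z + (u*1 + 14) = 308*Z*u + (u + 14) = 308*Z*u + (14 + u) = 14 + u + 308*Z*u)
-209700 + s(t(f(5, -4)), -213) = -209700 + (14 + (-36 + 6*(-1*(-4))) + 308*(-213)*(-36 + 6*(-1*(-4)))) = -209700 + (14 + (-36 + 6*4) + 308*(-213)*(-36 + 6*4)) = -209700 + (14 + (-36 + 24) + 308*(-213)*(-36 + 24)) = -209700 + (14 - 12 + 308*(-213)*(-12)) = -209700 + (14 - 12 + 787248) = -209700 + 787250 = 577550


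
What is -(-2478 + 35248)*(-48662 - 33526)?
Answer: 2693300760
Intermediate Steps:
-(-2478 + 35248)*(-48662 - 33526) = -32770*(-82188) = -1*(-2693300760) = 2693300760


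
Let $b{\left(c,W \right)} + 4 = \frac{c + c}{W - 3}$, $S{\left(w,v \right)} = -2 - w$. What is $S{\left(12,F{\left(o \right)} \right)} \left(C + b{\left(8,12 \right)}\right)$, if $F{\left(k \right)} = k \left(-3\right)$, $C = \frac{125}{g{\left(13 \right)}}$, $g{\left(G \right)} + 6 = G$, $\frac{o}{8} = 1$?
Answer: $- \frac{1970}{9} \approx -218.89$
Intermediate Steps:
$o = 8$ ($o = 8 \cdot 1 = 8$)
$g{\left(G \right)} = -6 + G$
$C = \frac{125}{7}$ ($C = \frac{125}{-6 + 13} = \frac{125}{7} \approx 17.857$)
$F{\left(k \right)} = - 3 k$
$b{\left(c,W \right)} = -4 + \frac{2 c}{-3 + W}$ ($b{\left(c,W \right)} = -4 + \frac{c + c}{W - 3} = -4 + \frac{2 c}{-3 + W}$)
$S{\left(12,F{\left(o \right)} \right)} \left(C + b{\left(8,12 \right)}\right) = \left(-2 - 12\right) \left(\frac{125}{7} + \frac{2 \left(6 + 8 - 24\right)}{-3 + 12}\right) = \left(-2 - 12\right) \left(\frac{125}{7} + \frac{2 \left(6 + 8 - 24\right)}{9}\right) = - 14 \left(\frac{125}{7} + 2 \cdot \frac{1}{9} \left(-10\right)\right) = - 14 \left(\frac{125}{7} - \frac{20}{9}\right) = \left(-14\right) \frac{985}{63} = - \frac{1970}{9}$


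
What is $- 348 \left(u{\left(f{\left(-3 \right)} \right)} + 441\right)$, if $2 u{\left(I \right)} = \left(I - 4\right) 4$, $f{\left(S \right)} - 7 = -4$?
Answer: $-152772$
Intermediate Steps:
$f{\left(S \right)} = 3$ ($f{\left(S \right)} = 7 - 4 = 3$)
$u{\left(I \right)} = -8 + 2 I$ ($u{\left(I \right)} = \frac{\left(I - 4\right) 4}{2} = \frac{\left(-4 + I\right) 4}{2} = \frac{-16 + 4 I}{2} = -8 + 2 I$)
$- 348 \left(u{\left(f{\left(-3 \right)} \right)} + 441\right) = - 348 \left(\left(-8 + 2 \cdot 3\right) + 441\right) = - 348 \left(\left(-8 + 6\right) + 441\right) = - 348 \left(-2 + 441\right) = \left(-348\right) 439 = -152772$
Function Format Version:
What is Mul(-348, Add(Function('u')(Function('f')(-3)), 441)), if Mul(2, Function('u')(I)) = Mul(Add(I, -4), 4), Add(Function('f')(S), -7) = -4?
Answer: -152772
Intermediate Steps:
Function('f')(S) = 3 (Function('f')(S) = Add(7, -4) = 3)
Function('u')(I) = Add(-8, Mul(2, I)) (Function('u')(I) = Mul(Rational(1, 2), Mul(Add(I, -4), 4)) = Mul(Rational(1, 2), Mul(Add(-4, I), 4)) = Mul(Rational(1, 2), Add(-16, Mul(4, I))) = Add(-8, Mul(2, I)))
Mul(-348, Add(Function('u')(Function('f')(-3)), 441)) = Mul(-348, Add(Add(-8, Mul(2, 3)), 441)) = Mul(-348, Add(Add(-8, 6), 441)) = Mul(-348, Add(-2, 441)) = Mul(-348, 439) = -152772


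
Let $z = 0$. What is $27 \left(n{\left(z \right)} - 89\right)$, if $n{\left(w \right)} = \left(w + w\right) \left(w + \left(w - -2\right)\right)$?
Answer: $-2403$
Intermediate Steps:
$n{\left(w \right)} = 2 w \left(2 + 2 w\right)$ ($n{\left(w \right)} = 2 w \left(w + \left(w + 2\right)\right) = 2 w \left(w + \left(2 + w\right)\right) = 2 w \left(2 + 2 w\right)$)
$27 \left(n{\left(z \right)} - 89\right) = 27 \left(4 \cdot 0 \left(1 + 0\right) - 89\right) = 27 \left(4 \cdot 0 \cdot 1 - 89\right) = 27 \left(0 - 89\right) = 27 \left(-89\right) = -2403$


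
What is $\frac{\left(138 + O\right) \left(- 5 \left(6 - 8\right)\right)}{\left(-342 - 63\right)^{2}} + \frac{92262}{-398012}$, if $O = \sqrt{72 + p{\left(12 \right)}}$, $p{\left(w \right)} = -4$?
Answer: $- \frac{486133933}{2176130610} + \frac{4 \sqrt{17}}{32805} \approx -0.22289$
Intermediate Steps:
$O = 2 \sqrt{17}$ ($O = \sqrt{72 - 4} = \sqrt{68} = 2 \sqrt{17} \approx 8.2462$)
$\frac{\left(138 + O\right) \left(- 5 \left(6 - 8\right)\right)}{\left(-342 - 63\right)^{2}} + \frac{92262}{-398012} = \frac{\left(138 + 2 \sqrt{17}\right) \left(- 5 \left(6 - 8\right)\right)}{\left(-342 - 63\right)^{2}} + \frac{92262}{-398012} = \frac{\left(138 + 2 \sqrt{17}\right) \left(\left(-5\right) \left(-2\right)\right)}{\left(-405\right)^{2}} + 92262 \left(- \frac{1}{398012}\right) = \frac{\left(138 + 2 \sqrt{17}\right) 10}{164025} - \frac{46131}{199006} = \left(1380 + 20 \sqrt{17}\right) \frac{1}{164025} - \frac{46131}{199006} = \left(\frac{92}{10935} + \frac{4 \sqrt{17}}{32805}\right) - \frac{46131}{199006} = - \frac{486133933}{2176130610} + \frac{4 \sqrt{17}}{32805}$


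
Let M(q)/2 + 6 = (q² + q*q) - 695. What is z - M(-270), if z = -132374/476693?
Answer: -138335487588/476693 ≈ -2.9020e+5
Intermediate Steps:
z = -132374/476693 (z = -132374*1/476693 = -132374/476693 ≈ -0.27769)
M(q) = -1402 + 4*q² (M(q) = -12 + 2*((q² + q*q) - 695) = -12 + 2*((q² + q²) - 695) = -12 + 2*(2*q² - 695) = -12 + 2*(-695 + 2*q²) = -12 + (-1390 + 4*q²) = -1402 + 4*q²)
z - M(-270) = -132374/476693 - (-1402 + 4*(-270)²) = -132374/476693 - (-1402 + 4*72900) = -132374/476693 - (-1402 + 291600) = -132374/476693 - 1*290198 = -132374/476693 - 290198 = -138335487588/476693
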